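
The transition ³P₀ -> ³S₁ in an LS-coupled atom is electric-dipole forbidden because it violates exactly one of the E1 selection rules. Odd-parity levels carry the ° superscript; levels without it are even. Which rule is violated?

parity

Reading off the term symbols: S 1→1, L 1→0, J 0→1, parity even→even.
Parity must change: even → even — ✗.
ΔS = 0: S: 1 → 1 — ✓.
ΔL = 0, ±1 (not L=0↔0): L: 1 → 0, ΔL = -1 — ✓.
ΔJ = 0, ±1 (not J=0↔0): J: 0 → 1, ΔJ = +1 — ✓.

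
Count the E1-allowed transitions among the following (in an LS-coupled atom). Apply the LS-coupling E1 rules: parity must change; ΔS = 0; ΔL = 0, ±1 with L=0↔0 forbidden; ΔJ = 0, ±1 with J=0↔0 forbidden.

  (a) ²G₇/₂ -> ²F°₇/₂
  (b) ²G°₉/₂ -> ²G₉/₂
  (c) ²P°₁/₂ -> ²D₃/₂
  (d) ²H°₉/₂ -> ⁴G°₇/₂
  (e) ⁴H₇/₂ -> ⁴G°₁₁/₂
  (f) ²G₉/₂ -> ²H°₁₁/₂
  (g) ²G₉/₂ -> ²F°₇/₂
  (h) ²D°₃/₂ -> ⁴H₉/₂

(a) allowed
(b) allowed
(c) allowed
(d) forbidden (parity, ΔS fail)
(e) forbidden (ΔJ fails)
(f) allowed
(g) allowed
(h) forbidden (ΔS, ΔL, ΔJ fail)
Total allowed: 5 of 8.

5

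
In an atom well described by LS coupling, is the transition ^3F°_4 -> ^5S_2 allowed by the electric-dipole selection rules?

forbidden

Parity must change: odd → even — satisfied.
ΔS = 0: S: 1 → 2 — violated.
ΔL = 0, ±1 (not L=0↔0): L: 3 → 0, ΔL = -3 — violated.
ΔJ = 0, ±1 (not J=0↔0): J: 4 → 2, ΔJ = -2 — violated.
Rule(s) violated: ΔS, ΔL, ΔJ.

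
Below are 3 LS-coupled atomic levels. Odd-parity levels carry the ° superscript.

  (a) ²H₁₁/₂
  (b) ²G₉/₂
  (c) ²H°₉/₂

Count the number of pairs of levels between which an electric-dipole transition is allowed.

(a)–(b): forbidden (parity).
(a)–(c): allowed.
(b)–(c): allowed.
Allowed pairs: 2 of 3.

2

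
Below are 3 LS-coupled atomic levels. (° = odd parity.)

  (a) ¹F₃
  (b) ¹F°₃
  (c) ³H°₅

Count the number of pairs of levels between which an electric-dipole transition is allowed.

(a)–(b): allowed.
(a)–(c): forbidden (ΔS, ΔL, ΔJ).
(b)–(c): forbidden (parity, ΔS, ΔL, ΔJ).
Allowed pairs: 1 of 3.

1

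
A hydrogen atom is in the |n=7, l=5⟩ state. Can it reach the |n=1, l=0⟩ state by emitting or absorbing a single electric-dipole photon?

l: 5 → 0 (Δl = -5). Δl = ±1 violated.
The transition is electric-dipole forbidden.

forbidden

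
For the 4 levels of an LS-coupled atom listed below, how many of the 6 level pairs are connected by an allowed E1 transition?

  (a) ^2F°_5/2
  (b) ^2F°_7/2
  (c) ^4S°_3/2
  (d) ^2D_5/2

(a)–(b): forbidden (parity).
(a)–(c): forbidden (parity, ΔS, ΔL).
(a)–(d): allowed.
(b)–(c): forbidden (parity, ΔS, ΔL, ΔJ).
(b)–(d): allowed.
(c)–(d): forbidden (ΔS, ΔL).
Allowed pairs: 2 of 6.

2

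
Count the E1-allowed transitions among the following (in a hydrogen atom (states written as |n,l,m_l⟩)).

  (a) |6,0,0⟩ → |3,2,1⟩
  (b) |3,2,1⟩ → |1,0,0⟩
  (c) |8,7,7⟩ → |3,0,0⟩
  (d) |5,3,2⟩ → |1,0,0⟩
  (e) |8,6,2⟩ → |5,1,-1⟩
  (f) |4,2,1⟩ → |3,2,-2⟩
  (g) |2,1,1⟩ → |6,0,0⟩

(a) forbidden — Δl = +2 (E1 requires Δl = ±1)
(b) forbidden — Δl = -2 (E1 requires Δl = ±1)
(c) forbidden — Δl = -7 (E1 requires Δl = ±1); Δm_l = -7 (E1 requires Δm_l = 0, ±1)
(d) forbidden — Δl = -3 (E1 requires Δl = ±1); Δm_l = -2 (E1 requires Δm_l = 0, ±1)
(e) forbidden — Δl = -5 (E1 requires Δl = ±1); Δm_l = -3 (E1 requires Δm_l = 0, ±1)
(f) forbidden — Δl = +0 (E1 requires Δl = ±1); Δm_l = -3 (E1 requires Δm_l = 0, ±1)
(g) allowed
Total allowed: 1 of 7.

1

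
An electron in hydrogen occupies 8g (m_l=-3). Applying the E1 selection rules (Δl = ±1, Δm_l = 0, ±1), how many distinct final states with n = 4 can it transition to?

2

E1 requires Δl = ±1, so l_f ∈ {3, 5}; with 0 ≤ l_f ≤ n_f−1 = 3, the allowed l_f values are {3}.
For l_f = 3: m_f ∈ {m_i−1, m_i, m_i+1} ∩ [−3, 3] = {-3, -2} → 2 states.
Total: 2.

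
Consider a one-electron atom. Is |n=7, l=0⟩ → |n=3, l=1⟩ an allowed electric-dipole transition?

l: 0 → 1 (Δl = +1). Δl = ±1 ok.
All E1 selection rules are satisfied.

allowed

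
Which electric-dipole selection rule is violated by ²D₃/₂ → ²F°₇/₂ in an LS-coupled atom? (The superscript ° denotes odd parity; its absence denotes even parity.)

Reading off the term symbols: S 1/2→1/2, L 2→3, J 3/2→7/2, parity even→odd.
ΔL = 0, ±1 (not L=0↔0): L: 2 → 3, ΔL = +1 — passes.
Parity must change: even → odd — passes.
ΔS = 0: S: 1/2 → 1/2 — passes.
ΔJ = 0, ±1 (not J=0↔0): J: 3/2 → 7/2, ΔJ = +2 — fails.

the ΔJ = 0, ±1 rule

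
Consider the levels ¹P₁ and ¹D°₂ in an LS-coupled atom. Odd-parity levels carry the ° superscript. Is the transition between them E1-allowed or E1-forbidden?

allowed

Initial level: S=0, L=1, J=1, parity even. Final level: S=0, L=2, J=2, parity odd.
Parity must change: even → odd — ok.
ΔS = 0: S: 0 → 0 — ok.
ΔL = 0, ±1 (not L=0↔0): L: 1 → 2, ΔL = +1 — ok.
ΔJ = 0, ±1 (not J=0↔0): J: 1 → 2, ΔJ = +1 — ok.
All four E1 rules are satisfied.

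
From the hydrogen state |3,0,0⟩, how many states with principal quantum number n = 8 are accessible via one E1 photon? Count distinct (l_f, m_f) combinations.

3

E1 requires Δl = ±1, so l_f ∈ {-1, 1}; with 0 ≤ l_f ≤ n_f−1 = 7, the allowed l_f values are {1}.
For l_f = 1: m_f ∈ {m_i−1, m_i, m_i+1} ∩ [−1, 1] = {-1, 0, 1} → 3 states.
Total: 3.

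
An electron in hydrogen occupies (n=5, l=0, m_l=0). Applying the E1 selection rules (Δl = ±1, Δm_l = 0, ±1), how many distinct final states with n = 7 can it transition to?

3

E1 requires Δl = ±1, so l_f ∈ {-1, 1}; with 0 ≤ l_f ≤ n_f−1 = 6, the allowed l_f values are {1}.
For l_f = 1: m_f ∈ {m_i−1, m_i, m_i+1} ∩ [−1, 1] = {-1, 0, 1} → 3 states.
Total: 3.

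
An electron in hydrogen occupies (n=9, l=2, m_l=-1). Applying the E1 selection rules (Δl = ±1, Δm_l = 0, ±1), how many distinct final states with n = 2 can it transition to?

E1 requires Δl = ±1, so l_f ∈ {1, 3}; with 0 ≤ l_f ≤ n_f−1 = 1, the allowed l_f values are {1}.
For l_f = 1: m_f ∈ {m_i−1, m_i, m_i+1} ∩ [−1, 1] = {-1, 0} → 2 states.
Total: 2.

2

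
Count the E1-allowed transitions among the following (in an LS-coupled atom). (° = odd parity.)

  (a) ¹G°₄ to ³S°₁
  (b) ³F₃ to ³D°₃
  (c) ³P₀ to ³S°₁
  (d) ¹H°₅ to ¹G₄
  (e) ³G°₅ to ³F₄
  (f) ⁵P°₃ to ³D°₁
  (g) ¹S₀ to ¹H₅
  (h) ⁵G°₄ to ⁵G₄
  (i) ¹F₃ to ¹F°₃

6

(a) forbidden (parity, ΔS, ΔL, ΔJ fail)
(b) allowed
(c) allowed
(d) allowed
(e) allowed
(f) forbidden (parity, ΔS, ΔJ fail)
(g) forbidden (parity, ΔL, ΔJ fail)
(h) allowed
(i) allowed
Total allowed: 6 of 9.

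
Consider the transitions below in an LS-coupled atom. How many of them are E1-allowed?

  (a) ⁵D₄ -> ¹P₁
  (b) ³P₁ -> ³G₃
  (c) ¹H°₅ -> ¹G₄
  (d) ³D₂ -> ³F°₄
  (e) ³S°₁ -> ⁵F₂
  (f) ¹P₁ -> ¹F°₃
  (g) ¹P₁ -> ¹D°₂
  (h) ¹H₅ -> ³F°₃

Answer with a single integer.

(a) forbidden (parity, ΔS, ΔJ fail)
(b) forbidden (parity, ΔL, ΔJ fail)
(c) allowed
(d) forbidden (ΔJ fails)
(e) forbidden (ΔS, ΔL fail)
(f) forbidden (ΔL, ΔJ fail)
(g) allowed
(h) forbidden (ΔS, ΔL, ΔJ fail)
Total allowed: 2 of 8.

2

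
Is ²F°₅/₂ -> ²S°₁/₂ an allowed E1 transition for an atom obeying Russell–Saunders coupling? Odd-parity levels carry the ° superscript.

ΔL = 0, ±1 (not L=0↔0): L: 3 → 0, ΔL = -3 — fails.
Parity must change: odd → odd — fails.
ΔS = 0: S: 1/2 → 1/2 — ok.
ΔJ = 0, ±1 (not J=0↔0): J: 5/2 → 1/2, ΔJ = -2 — fails.
Rule(s) violated: parity, ΔL, ΔJ.

forbidden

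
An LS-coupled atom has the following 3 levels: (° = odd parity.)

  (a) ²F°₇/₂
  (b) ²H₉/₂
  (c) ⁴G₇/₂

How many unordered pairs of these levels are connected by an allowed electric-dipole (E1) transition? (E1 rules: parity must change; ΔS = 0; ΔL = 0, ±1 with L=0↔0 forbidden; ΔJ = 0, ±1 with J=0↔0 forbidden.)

0

(a)–(b): forbidden (ΔL).
(a)–(c): forbidden (ΔS).
(b)–(c): forbidden (parity, ΔS).
Allowed pairs: 0 of 3.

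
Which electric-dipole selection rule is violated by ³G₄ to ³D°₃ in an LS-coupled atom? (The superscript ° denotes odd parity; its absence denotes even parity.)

the ΔL = 0, ±1 rule

Initial level: S=1, L=4, J=4, parity even. Final level: S=1, L=2, J=3, parity odd.
ΔL = 0, ±1 (not L=0↔0): L: 4 → 2, ΔL = -2 — fails.
ΔS = 0: S: 1 → 1 — passes.
Parity must change: even → odd — passes.
ΔJ = 0, ±1 (not J=0↔0): J: 4 → 3, ΔJ = -1 — passes.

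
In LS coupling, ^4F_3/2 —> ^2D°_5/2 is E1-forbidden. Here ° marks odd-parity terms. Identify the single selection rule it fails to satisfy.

the ΔS = 0 rule

Initial level: S=3/2, L=3, J=3/2, parity even. Final level: S=1/2, L=2, J=5/2, parity odd.
Parity must change: even → odd — ✓.
ΔS = 0: S: 3/2 → 1/2 — ✗.
ΔL = 0, ±1 (not L=0↔0): L: 3 → 2, ΔL = -1 — ✓.
ΔJ = 0, ±1 (not J=0↔0): J: 3/2 → 5/2, ΔJ = +1 — ✓.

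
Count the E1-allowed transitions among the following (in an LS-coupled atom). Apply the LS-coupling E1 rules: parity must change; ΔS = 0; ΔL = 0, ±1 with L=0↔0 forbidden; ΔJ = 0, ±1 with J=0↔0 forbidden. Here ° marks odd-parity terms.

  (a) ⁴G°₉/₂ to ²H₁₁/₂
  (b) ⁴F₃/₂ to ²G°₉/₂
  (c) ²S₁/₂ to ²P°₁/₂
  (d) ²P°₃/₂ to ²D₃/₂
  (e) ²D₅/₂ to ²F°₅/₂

(a) forbidden (ΔS fails)
(b) forbidden (ΔS, ΔJ fail)
(c) allowed
(d) allowed
(e) allowed
Total allowed: 3 of 5.

3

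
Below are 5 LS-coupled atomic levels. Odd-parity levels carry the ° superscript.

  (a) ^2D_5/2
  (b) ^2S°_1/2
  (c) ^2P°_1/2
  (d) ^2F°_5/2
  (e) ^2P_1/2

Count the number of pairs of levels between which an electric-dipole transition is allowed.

(a)–(b): forbidden (ΔL, ΔJ).
(a)–(c): forbidden (ΔJ).
(a)–(d): allowed.
(a)–(e): forbidden (parity, ΔJ).
(b)–(c): forbidden (parity).
(b)–(d): forbidden (parity, ΔL, ΔJ).
(b)–(e): allowed.
(c)–(d): forbidden (parity, ΔL, ΔJ).
(c)–(e): allowed.
(d)–(e): forbidden (ΔL, ΔJ).
Allowed pairs: 3 of 10.

3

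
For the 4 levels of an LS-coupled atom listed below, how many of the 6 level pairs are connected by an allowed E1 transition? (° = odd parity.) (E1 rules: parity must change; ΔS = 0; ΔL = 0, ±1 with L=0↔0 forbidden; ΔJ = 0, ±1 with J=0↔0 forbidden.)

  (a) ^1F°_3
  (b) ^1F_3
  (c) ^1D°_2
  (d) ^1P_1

(a)–(b): allowed.
(a)–(c): forbidden (parity).
(a)–(d): forbidden (ΔL, ΔJ).
(b)–(c): allowed.
(b)–(d): forbidden (parity, ΔL, ΔJ).
(c)–(d): allowed.
Allowed pairs: 3 of 6.

3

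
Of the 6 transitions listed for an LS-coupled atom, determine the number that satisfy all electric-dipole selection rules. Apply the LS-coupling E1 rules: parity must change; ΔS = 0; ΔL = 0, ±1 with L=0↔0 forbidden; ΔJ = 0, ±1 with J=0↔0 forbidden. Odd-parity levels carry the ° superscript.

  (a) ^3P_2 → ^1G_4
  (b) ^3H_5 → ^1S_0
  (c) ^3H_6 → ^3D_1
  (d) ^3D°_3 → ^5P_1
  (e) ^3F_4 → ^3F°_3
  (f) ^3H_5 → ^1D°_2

(a) forbidden (parity, ΔS, ΔL, ΔJ fail)
(b) forbidden (parity, ΔS, ΔL, ΔJ fail)
(c) forbidden (parity, ΔL, ΔJ fail)
(d) forbidden (ΔS, ΔJ fail)
(e) allowed
(f) forbidden (ΔS, ΔL, ΔJ fail)
Total allowed: 1 of 6.

1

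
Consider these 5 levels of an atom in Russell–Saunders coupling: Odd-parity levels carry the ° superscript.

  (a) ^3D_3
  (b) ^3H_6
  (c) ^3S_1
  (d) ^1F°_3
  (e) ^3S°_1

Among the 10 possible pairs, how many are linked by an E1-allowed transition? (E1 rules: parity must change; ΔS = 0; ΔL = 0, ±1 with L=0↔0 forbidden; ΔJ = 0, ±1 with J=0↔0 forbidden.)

0

(a)–(b): forbidden (parity, ΔL, ΔJ).
(a)–(c): forbidden (parity, ΔL, ΔJ).
(a)–(d): forbidden (ΔS).
(a)–(e): forbidden (ΔL, ΔJ).
(b)–(c): forbidden (parity, ΔL, ΔJ).
(b)–(d): forbidden (ΔS, ΔL, ΔJ).
(b)–(e): forbidden (ΔL, ΔJ).
(c)–(d): forbidden (ΔS, ΔL, ΔJ).
(c)–(e): forbidden (ΔL).
(d)–(e): forbidden (parity, ΔS, ΔL, ΔJ).
Allowed pairs: 0 of 10.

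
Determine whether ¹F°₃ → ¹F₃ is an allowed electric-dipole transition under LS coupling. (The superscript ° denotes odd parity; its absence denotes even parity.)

allowed

Parity must change: odd → even — passes.
ΔJ = 0, ±1 (not J=0↔0): J: 3 → 3, ΔJ = +0 — passes.
ΔS = 0: S: 0 → 0 — passes.
ΔL = 0, ±1 (not L=0↔0): L: 3 → 3, ΔL = +0 — passes.
All four E1 rules are satisfied.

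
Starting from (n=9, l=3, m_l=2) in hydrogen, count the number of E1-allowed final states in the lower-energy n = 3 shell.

E1 requires Δl = ±1, so l_f ∈ {2, 4}; with 0 ≤ l_f ≤ n_f−1 = 2, the allowed l_f values are {2}.
For l_f = 2: m_f ∈ {m_i−1, m_i, m_i+1} ∩ [−2, 2] = {1, 2} → 2 states.
Total: 2.

2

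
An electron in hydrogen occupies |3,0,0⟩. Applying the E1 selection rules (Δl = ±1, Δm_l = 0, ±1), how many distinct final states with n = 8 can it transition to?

3

E1 requires Δl = ±1, so l_f ∈ {-1, 1}; with 0 ≤ l_f ≤ n_f−1 = 7, the allowed l_f values are {1}.
For l_f = 1: m_f ∈ {m_i−1, m_i, m_i+1} ∩ [−1, 1] = {-1, 0, 1} → 3 states.
Total: 3.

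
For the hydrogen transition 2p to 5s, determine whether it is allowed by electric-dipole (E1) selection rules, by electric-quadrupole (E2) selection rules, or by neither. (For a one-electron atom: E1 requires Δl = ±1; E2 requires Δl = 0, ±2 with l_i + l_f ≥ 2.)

Δl = 0 − 1 = -1; l_i + l_f = 1.
E1 (Δl = ±1): satisfied.
E2 (Δl = 0,±2, l_i+l_f ≥ 2): not satisfied.

E1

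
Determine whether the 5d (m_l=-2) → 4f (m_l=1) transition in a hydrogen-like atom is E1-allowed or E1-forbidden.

l: 2 → 3 (Δl = +1). Δl = ±1 ok.
Δm_l = 1 − (-2) = +3. E1 requires Δm_l = 0, ±1: fails.
The transition is electric-dipole forbidden.

forbidden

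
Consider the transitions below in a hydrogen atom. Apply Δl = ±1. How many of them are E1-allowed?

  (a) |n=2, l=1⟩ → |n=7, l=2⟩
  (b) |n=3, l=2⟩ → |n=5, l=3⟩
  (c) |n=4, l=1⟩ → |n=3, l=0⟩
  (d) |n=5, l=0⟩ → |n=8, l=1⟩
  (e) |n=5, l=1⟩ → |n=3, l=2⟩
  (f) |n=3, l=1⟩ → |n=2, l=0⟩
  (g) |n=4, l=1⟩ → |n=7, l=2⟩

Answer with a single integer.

7

(a) allowed
(b) allowed
(c) allowed
(d) allowed
(e) allowed
(f) allowed
(g) allowed
Total allowed: 7 of 7.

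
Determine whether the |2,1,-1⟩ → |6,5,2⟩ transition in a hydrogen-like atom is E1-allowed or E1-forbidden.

forbidden

Initial l = 1, final l = 5, so Δl = +4. E1 requires Δl = ±1: violated.
Δm_l = 2 − (-1) = +3. E1 requires Δm_l = 0, ±1: violated.
The transition is electric-dipole forbidden.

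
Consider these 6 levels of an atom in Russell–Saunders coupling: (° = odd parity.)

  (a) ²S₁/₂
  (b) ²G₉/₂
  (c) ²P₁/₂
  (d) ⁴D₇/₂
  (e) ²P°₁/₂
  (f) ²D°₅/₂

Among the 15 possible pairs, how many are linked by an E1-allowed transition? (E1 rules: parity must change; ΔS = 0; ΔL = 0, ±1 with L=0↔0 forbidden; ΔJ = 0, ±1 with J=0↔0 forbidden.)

(a)–(b): forbidden (parity, ΔL, ΔJ).
(a)–(c): forbidden (parity).
(a)–(d): forbidden (parity, ΔS, ΔL, ΔJ).
(a)–(e): allowed.
(a)–(f): forbidden (ΔL, ΔJ).
(b)–(c): forbidden (parity, ΔL, ΔJ).
(b)–(d): forbidden (parity, ΔS, ΔL).
(b)–(e): forbidden (ΔL, ΔJ).
(b)–(f): forbidden (ΔL, ΔJ).
(c)–(d): forbidden (parity, ΔS, ΔJ).
(c)–(e): allowed.
(c)–(f): forbidden (ΔJ).
(d)–(e): forbidden (ΔS, ΔJ).
(d)–(f): forbidden (ΔS).
(e)–(f): forbidden (parity, ΔJ).
Allowed pairs: 2 of 15.

2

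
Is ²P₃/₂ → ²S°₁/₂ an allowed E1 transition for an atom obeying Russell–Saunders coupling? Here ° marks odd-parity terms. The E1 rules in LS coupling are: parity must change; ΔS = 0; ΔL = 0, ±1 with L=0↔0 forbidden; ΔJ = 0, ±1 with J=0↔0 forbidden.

allowed

Parity must change: even → odd — satisfied.
ΔS = 0: S: 1/2 → 1/2 — satisfied.
ΔJ = 0, ±1 (not J=0↔0): J: 3/2 → 1/2, ΔJ = -1 — satisfied.
ΔL = 0, ±1 (not L=0↔0): L: 1 → 0, ΔL = -1 — satisfied.
All four E1 rules are satisfied.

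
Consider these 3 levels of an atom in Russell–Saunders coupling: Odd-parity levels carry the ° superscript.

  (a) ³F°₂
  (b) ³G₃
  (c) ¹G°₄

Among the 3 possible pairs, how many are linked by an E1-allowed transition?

(a)–(b): allowed.
(a)–(c): forbidden (parity, ΔS, ΔJ).
(b)–(c): forbidden (ΔS).
Allowed pairs: 1 of 3.

1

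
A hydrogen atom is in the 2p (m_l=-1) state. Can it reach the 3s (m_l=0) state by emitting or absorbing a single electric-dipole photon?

l: 1 → 0 (Δl = -1). Δl = ±1 satisfied.
m_l: -1 → 0 (Δm_l = +1). |Δm_l| ≤ 1 satisfied.
All E1 selection rules are satisfied.

allowed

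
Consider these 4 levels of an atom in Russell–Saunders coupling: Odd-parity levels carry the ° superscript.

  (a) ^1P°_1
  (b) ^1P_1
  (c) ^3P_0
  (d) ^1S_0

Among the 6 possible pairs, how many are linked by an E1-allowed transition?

2

(a)–(b): allowed.
(a)–(c): forbidden (ΔS).
(a)–(d): allowed.
(b)–(c): forbidden (parity, ΔS).
(b)–(d): forbidden (parity).
(c)–(d): forbidden (parity, ΔS, ΔJ).
Allowed pairs: 2 of 6.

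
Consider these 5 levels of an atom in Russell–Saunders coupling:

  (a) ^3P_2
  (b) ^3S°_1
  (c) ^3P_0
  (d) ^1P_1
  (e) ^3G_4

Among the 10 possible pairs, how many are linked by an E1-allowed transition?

(a)–(b): allowed.
(a)–(c): forbidden (parity, ΔJ).
(a)–(d): forbidden (parity, ΔS).
(a)–(e): forbidden (parity, ΔL, ΔJ).
(b)–(c): allowed.
(b)–(d): forbidden (ΔS).
(b)–(e): forbidden (ΔL, ΔJ).
(c)–(d): forbidden (parity, ΔS).
(c)–(e): forbidden (parity, ΔL, ΔJ).
(d)–(e): forbidden (parity, ΔS, ΔL, ΔJ).
Allowed pairs: 2 of 10.

2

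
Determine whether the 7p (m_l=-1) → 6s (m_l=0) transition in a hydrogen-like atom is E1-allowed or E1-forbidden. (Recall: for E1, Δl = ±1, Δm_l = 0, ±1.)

Δl = 0 − 1 = -1; the E1 rule Δl = ±1 is satisfied.
m_l: -1 → 0 (Δm_l = +1). |Δm_l| ≤ 1 satisfied.
All E1 selection rules are satisfied.

allowed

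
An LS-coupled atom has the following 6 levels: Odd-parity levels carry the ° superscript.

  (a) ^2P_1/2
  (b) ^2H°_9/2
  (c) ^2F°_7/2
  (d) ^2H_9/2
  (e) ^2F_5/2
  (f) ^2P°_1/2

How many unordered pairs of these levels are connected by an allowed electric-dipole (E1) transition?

3

(a)–(b): forbidden (ΔL, ΔJ).
(a)–(c): forbidden (ΔL, ΔJ).
(a)–(d): forbidden (parity, ΔL, ΔJ).
(a)–(e): forbidden (parity, ΔL, ΔJ).
(a)–(f): allowed.
(b)–(c): forbidden (parity, ΔL).
(b)–(d): allowed.
(b)–(e): forbidden (ΔL, ΔJ).
(b)–(f): forbidden (parity, ΔL, ΔJ).
(c)–(d): forbidden (ΔL).
(c)–(e): allowed.
(c)–(f): forbidden (parity, ΔL, ΔJ).
(d)–(e): forbidden (parity, ΔL, ΔJ).
(d)–(f): forbidden (ΔL, ΔJ).
(e)–(f): forbidden (ΔL, ΔJ).
Allowed pairs: 3 of 15.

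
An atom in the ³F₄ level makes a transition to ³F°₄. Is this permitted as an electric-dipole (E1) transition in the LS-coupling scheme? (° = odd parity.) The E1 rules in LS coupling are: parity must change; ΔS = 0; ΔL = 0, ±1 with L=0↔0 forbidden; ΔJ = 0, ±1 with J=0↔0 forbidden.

Reading off the term symbols: S 1→1, L 3→3, J 4→4, parity even→odd.
Parity must change: even → odd — passes.
ΔS = 0: S: 1 → 1 — passes.
ΔL = 0, ±1 (not L=0↔0): L: 3 → 3, ΔL = +0 — passes.
ΔJ = 0, ±1 (not J=0↔0): J: 4 → 4, ΔJ = +0 — passes.
All four E1 rules are satisfied.

allowed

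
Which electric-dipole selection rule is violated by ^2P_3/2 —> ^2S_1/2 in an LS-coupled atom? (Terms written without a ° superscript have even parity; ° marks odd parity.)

Initial level: S=1/2, L=1, J=3/2, parity even. Final level: S=1/2, L=0, J=1/2, parity even.
Parity must change: even → even — fails.
ΔS = 0: S: 1/2 → 1/2 — ok.
ΔL = 0, ±1 (not L=0↔0): L: 1 → 0, ΔL = -1 — ok.
ΔJ = 0, ±1 (not J=0↔0): J: 3/2 → 1/2, ΔJ = -1 — ok.

parity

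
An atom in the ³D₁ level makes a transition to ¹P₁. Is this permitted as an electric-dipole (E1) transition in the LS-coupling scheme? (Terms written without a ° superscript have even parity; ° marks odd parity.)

Parity must change: even → even — fails.
ΔJ = 0, ±1 (not J=0↔0): J: 1 → 1, ΔJ = +0 — ok.
ΔL = 0, ±1 (not L=0↔0): L: 2 → 1, ΔL = -1 — ok.
ΔS = 0: S: 1 → 0 — fails.
Rule(s) violated: parity, ΔS.

forbidden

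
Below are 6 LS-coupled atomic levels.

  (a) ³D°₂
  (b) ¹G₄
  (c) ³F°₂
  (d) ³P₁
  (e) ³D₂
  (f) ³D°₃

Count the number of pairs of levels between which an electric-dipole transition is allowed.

4

(a)–(b): forbidden (ΔS, ΔL, ΔJ).
(a)–(c): forbidden (parity).
(a)–(d): allowed.
(a)–(e): allowed.
(a)–(f): forbidden (parity).
(b)–(c): forbidden (ΔS, ΔJ).
(b)–(d): forbidden (parity, ΔS, ΔL, ΔJ).
(b)–(e): forbidden (parity, ΔS, ΔL, ΔJ).
(b)–(f): forbidden (ΔS, ΔL).
(c)–(d): forbidden (ΔL).
(c)–(e): allowed.
(c)–(f): forbidden (parity).
(d)–(e): forbidden (parity).
(d)–(f): forbidden (ΔJ).
(e)–(f): allowed.
Allowed pairs: 4 of 15.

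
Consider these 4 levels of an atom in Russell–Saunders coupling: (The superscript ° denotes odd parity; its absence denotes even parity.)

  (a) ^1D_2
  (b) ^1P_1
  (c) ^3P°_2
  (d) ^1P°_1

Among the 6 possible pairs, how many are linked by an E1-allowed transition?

(a)–(b): forbidden (parity).
(a)–(c): forbidden (ΔS).
(a)–(d): allowed.
(b)–(c): forbidden (ΔS).
(b)–(d): allowed.
(c)–(d): forbidden (parity, ΔS).
Allowed pairs: 2 of 6.

2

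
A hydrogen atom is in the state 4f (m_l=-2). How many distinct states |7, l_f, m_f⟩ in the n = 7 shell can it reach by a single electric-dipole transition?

5

E1 requires Δl = ±1, so l_f ∈ {2, 4}; with 0 ≤ l_f ≤ n_f−1 = 6, the allowed l_f values are {2, 4}.
For l_f = 2: m_f ∈ {m_i−1, m_i, m_i+1} ∩ [−2, 2] = {-2, -1} → 2 states.
For l_f = 4: m_f ∈ {m_i−1, m_i, m_i+1} ∩ [−4, 4] = {-3, -2, -1} → 3 states.
Total: 5.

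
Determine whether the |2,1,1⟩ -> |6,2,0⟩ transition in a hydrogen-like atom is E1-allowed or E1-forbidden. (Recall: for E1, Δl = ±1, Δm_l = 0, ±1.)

allowed

Δl = 2 − 1 = +1; the E1 rule Δl = ±1 is ✓.
Δm_l = 0 − (1) = -1. E1 requires Δm_l = 0, ±1: ✓.
All E1 selection rules are satisfied.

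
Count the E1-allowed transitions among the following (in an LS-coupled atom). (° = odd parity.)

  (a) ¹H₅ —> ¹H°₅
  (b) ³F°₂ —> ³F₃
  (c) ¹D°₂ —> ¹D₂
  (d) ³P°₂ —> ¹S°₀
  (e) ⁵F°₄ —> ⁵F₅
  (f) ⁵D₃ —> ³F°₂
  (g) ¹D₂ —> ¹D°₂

5

(a) allowed
(b) allowed
(c) allowed
(d) forbidden (parity, ΔS, ΔJ fail)
(e) allowed
(f) forbidden (ΔS fails)
(g) allowed
Total allowed: 5 of 7.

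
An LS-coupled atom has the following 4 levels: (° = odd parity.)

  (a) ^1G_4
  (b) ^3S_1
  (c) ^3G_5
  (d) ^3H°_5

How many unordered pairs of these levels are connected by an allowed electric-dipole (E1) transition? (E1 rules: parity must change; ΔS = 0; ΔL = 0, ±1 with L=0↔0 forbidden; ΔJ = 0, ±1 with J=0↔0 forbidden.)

1

(a)–(b): forbidden (parity, ΔS, ΔL, ΔJ).
(a)–(c): forbidden (parity, ΔS).
(a)–(d): forbidden (ΔS).
(b)–(c): forbidden (parity, ΔL, ΔJ).
(b)–(d): forbidden (ΔL, ΔJ).
(c)–(d): allowed.
Allowed pairs: 1 of 6.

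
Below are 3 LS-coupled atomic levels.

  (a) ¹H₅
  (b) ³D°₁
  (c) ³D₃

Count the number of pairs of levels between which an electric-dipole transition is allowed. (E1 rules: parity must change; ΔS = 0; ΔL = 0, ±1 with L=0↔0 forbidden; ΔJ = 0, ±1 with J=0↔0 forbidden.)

(a)–(b): forbidden (ΔS, ΔL, ΔJ).
(a)–(c): forbidden (parity, ΔS, ΔL, ΔJ).
(b)–(c): forbidden (ΔJ).
Allowed pairs: 0 of 3.

0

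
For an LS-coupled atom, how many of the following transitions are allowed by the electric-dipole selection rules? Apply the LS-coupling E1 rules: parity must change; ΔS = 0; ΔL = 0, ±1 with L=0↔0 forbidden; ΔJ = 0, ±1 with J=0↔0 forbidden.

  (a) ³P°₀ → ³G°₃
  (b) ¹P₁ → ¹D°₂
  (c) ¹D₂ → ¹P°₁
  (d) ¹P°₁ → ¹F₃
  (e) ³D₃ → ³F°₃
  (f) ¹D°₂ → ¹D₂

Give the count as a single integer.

(a) forbidden (parity, ΔL, ΔJ fail)
(b) allowed
(c) allowed
(d) forbidden (ΔL, ΔJ fail)
(e) allowed
(f) allowed
Total allowed: 4 of 6.

4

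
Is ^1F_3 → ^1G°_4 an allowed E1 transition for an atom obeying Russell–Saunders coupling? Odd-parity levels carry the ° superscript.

allowed

Parity must change: even → odd — ✓.
ΔS = 0: S: 0 → 0 — ✓.
ΔL = 0, ±1 (not L=0↔0): L: 3 → 4, ΔL = +1 — ✓.
ΔJ = 0, ±1 (not J=0↔0): J: 3 → 4, ΔJ = +1 — ✓.
All four E1 rules are satisfied.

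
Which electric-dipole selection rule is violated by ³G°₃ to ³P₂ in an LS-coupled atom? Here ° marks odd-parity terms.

Reading off the term symbols: S 1→1, L 4→1, J 3→2, parity odd→even.
Parity must change: odd → even — passes.
ΔS = 0: S: 1 → 1 — passes.
ΔL = 0, ±1 (not L=0↔0): L: 4 → 1, ΔL = -3 — fails.
ΔJ = 0, ±1 (not J=0↔0): J: 3 → 2, ΔJ = -1 — passes.

the ΔL = 0, ±1 rule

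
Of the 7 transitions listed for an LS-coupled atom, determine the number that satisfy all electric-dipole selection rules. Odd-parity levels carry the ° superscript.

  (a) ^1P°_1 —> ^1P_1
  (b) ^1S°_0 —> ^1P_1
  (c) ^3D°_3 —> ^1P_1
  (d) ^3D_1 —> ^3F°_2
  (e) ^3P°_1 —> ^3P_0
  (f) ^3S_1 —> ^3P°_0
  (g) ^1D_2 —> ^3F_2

(a) allowed
(b) allowed
(c) forbidden (ΔS, ΔJ fail)
(d) allowed
(e) allowed
(f) allowed
(g) forbidden (parity, ΔS fail)
Total allowed: 5 of 7.

5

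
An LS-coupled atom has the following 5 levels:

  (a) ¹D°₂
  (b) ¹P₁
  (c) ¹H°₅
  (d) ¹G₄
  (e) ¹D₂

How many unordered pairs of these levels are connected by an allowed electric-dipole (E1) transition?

(a)–(b): allowed.
(a)–(c): forbidden (parity, ΔL, ΔJ).
(a)–(d): forbidden (ΔL, ΔJ).
(a)–(e): allowed.
(b)–(c): forbidden (ΔL, ΔJ).
(b)–(d): forbidden (parity, ΔL, ΔJ).
(b)–(e): forbidden (parity).
(c)–(d): allowed.
(c)–(e): forbidden (ΔL, ΔJ).
(d)–(e): forbidden (parity, ΔL, ΔJ).
Allowed pairs: 3 of 10.

3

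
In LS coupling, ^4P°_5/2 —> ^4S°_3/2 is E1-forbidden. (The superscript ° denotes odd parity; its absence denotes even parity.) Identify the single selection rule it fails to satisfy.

parity

Parity must change: odd → odd — fails.
ΔS = 0: S: 3/2 → 3/2 — passes.
ΔL = 0, ±1 (not L=0↔0): L: 1 → 0, ΔL = -1 — passes.
ΔJ = 0, ±1 (not J=0↔0): J: 5/2 → 3/2, ΔJ = -1 — passes.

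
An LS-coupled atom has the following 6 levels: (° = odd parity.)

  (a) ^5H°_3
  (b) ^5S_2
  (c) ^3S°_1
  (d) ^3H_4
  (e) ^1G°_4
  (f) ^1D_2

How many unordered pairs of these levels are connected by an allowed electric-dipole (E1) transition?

0

(a)–(b): forbidden (ΔL).
(a)–(c): forbidden (parity, ΔS, ΔL, ΔJ).
(a)–(d): forbidden (ΔS).
(a)–(e): forbidden (parity, ΔS).
(a)–(f): forbidden (ΔS, ΔL).
(b)–(c): forbidden (ΔS, ΔL).
(b)–(d): forbidden (parity, ΔS, ΔL, ΔJ).
(b)–(e): forbidden (ΔS, ΔL, ΔJ).
(b)–(f): forbidden (parity, ΔS, ΔL).
(c)–(d): forbidden (ΔL, ΔJ).
(c)–(e): forbidden (parity, ΔS, ΔL, ΔJ).
(c)–(f): forbidden (ΔS, ΔL).
(d)–(e): forbidden (ΔS).
(d)–(f): forbidden (parity, ΔS, ΔL, ΔJ).
(e)–(f): forbidden (ΔL, ΔJ).
Allowed pairs: 0 of 15.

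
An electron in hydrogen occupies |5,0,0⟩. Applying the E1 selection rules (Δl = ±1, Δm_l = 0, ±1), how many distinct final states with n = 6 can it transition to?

3

E1 requires Δl = ±1, so l_f ∈ {-1, 1}; with 0 ≤ l_f ≤ n_f−1 = 5, the allowed l_f values are {1}.
For l_f = 1: m_f ∈ {m_i−1, m_i, m_i+1} ∩ [−1, 1] = {-1, 0, 1} → 3 states.
Total: 3.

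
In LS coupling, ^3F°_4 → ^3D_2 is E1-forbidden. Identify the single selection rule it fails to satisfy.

the ΔJ = 0, ±1 rule

Reading off the term symbols: S 1→1, L 3→2, J 4→2, parity odd→even.
Parity must change: odd → even — ok.
ΔS = 0: S: 1 → 1 — ok.
ΔL = 0, ±1 (not L=0↔0): L: 3 → 2, ΔL = -1 — ok.
ΔJ = 0, ±1 (not J=0↔0): J: 4 → 2, ΔJ = -2 — fails.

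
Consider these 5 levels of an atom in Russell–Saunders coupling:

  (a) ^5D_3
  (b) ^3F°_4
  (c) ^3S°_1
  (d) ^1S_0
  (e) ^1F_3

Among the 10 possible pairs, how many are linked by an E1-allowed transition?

(a)–(b): forbidden (ΔS).
(a)–(c): forbidden (ΔS, ΔL, ΔJ).
(a)–(d): forbidden (parity, ΔS, ΔL, ΔJ).
(a)–(e): forbidden (parity, ΔS).
(b)–(c): forbidden (parity, ΔL, ΔJ).
(b)–(d): forbidden (ΔS, ΔL, ΔJ).
(b)–(e): forbidden (ΔS).
(c)–(d): forbidden (ΔS, ΔL).
(c)–(e): forbidden (ΔS, ΔL, ΔJ).
(d)–(e): forbidden (parity, ΔL, ΔJ).
Allowed pairs: 0 of 10.

0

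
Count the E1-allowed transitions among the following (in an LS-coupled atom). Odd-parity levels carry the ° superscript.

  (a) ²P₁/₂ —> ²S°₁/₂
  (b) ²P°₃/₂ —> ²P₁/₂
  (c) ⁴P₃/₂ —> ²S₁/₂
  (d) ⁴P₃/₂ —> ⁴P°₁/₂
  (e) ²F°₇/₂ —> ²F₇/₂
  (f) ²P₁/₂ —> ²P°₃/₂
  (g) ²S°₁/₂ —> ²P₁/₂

(a) allowed
(b) allowed
(c) forbidden (parity, ΔS fail)
(d) allowed
(e) allowed
(f) allowed
(g) allowed
Total allowed: 6 of 7.

6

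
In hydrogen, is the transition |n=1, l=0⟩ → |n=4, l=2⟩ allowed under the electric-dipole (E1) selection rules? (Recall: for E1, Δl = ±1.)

Δl = 2 − 0 = +2; the E1 rule Δl = ±1 is fails.
The transition is electric-dipole forbidden.

forbidden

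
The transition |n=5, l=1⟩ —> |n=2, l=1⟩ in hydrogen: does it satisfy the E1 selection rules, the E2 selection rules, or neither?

E2

Δl = 1 − 1 = +0; l_i + l_f = 2.
E1 (Δl = ±1): not satisfied.
E2 (Δl = 0,±2, l_i+l_f ≥ 2): satisfied.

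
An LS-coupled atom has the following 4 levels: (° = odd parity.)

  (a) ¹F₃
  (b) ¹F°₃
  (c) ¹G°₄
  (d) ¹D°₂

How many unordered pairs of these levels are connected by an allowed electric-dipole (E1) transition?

(a)–(b): allowed.
(a)–(c): allowed.
(a)–(d): allowed.
(b)–(c): forbidden (parity).
(b)–(d): forbidden (parity).
(c)–(d): forbidden (parity, ΔL, ΔJ).
Allowed pairs: 3 of 6.

3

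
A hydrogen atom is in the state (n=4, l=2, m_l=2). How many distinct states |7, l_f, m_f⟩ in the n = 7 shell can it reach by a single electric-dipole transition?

E1 requires Δl = ±1, so l_f ∈ {1, 3}; with 0 ≤ l_f ≤ n_f−1 = 6, the allowed l_f values are {1, 3}.
For l_f = 1: m_f ∈ {m_i−1, m_i, m_i+1} ∩ [−1, 1] = {1} → 1 state.
For l_f = 3: m_f ∈ {m_i−1, m_i, m_i+1} ∩ [−3, 3] = {1, 2, 3} → 3 states.
Total: 4.

4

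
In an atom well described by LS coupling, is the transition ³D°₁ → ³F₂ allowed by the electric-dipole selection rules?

allowed

Initial level: S=1, L=2, J=1, parity odd. Final level: S=1, L=3, J=2, parity even.
Parity must change: odd → even — ok.
ΔS = 0: S: 1 → 1 — ok.
ΔL = 0, ±1 (not L=0↔0): L: 2 → 3, ΔL = +1 — ok.
ΔJ = 0, ±1 (not J=0↔0): J: 1 → 2, ΔJ = +1 — ok.
All four E1 rules are satisfied.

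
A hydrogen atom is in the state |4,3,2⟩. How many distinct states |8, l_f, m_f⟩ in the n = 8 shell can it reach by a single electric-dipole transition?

E1 requires Δl = ±1, so l_f ∈ {2, 4}; with 0 ≤ l_f ≤ n_f−1 = 7, the allowed l_f values are {2, 4}.
For l_f = 2: m_f ∈ {m_i−1, m_i, m_i+1} ∩ [−2, 2] = {1, 2} → 2 states.
For l_f = 4: m_f ∈ {m_i−1, m_i, m_i+1} ∩ [−4, 4] = {1, 2, 3} → 3 states.
Total: 5.

5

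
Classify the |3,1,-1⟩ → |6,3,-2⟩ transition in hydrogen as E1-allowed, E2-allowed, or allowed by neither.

Δl = 3 − 1 = +2; l_i + l_f = 4.
Δm_l = -1.
E1 (Δl = ±1, |Δm_l| ≤ 1): not satisfied.
E2 (Δl = 0,±2, l_i+l_f ≥ 2, |Δm_l| ≤ 2): satisfied.

E2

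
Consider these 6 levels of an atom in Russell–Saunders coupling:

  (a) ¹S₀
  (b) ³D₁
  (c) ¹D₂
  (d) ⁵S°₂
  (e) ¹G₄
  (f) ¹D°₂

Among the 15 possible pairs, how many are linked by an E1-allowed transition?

(a)–(b): forbidden (parity, ΔS, ΔL).
(a)–(c): forbidden (parity, ΔL, ΔJ).
(a)–(d): forbidden (ΔS, ΔL, ΔJ).
(a)–(e): forbidden (parity, ΔL, ΔJ).
(a)–(f): forbidden (ΔL, ΔJ).
(b)–(c): forbidden (parity, ΔS).
(b)–(d): forbidden (ΔS, ΔL).
(b)–(e): forbidden (parity, ΔS, ΔL, ΔJ).
(b)–(f): forbidden (ΔS).
(c)–(d): forbidden (ΔS, ΔL).
(c)–(e): forbidden (parity, ΔL, ΔJ).
(c)–(f): allowed.
(d)–(e): forbidden (ΔS, ΔL, ΔJ).
(d)–(f): forbidden (parity, ΔS, ΔL).
(e)–(f): forbidden (ΔL, ΔJ).
Allowed pairs: 1 of 15.

1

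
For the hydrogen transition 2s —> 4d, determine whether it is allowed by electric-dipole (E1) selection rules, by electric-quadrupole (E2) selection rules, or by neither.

E2

Δl = 2 − 0 = +2; l_i + l_f = 2.
E1 (Δl = ±1): not satisfied.
E2 (Δl = 0,±2, l_i+l_f ≥ 2): satisfied.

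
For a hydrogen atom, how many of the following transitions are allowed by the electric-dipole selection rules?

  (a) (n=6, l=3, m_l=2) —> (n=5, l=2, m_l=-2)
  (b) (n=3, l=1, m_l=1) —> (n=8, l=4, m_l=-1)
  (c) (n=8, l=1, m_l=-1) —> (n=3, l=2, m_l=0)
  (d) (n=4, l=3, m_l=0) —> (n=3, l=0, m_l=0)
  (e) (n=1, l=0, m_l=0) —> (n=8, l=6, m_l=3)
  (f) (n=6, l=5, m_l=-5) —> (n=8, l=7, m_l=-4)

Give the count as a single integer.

(a) forbidden — Δm_l = -4 (E1 requires Δm_l = 0, ±1)
(b) forbidden — Δl = +3 (E1 requires Δl = ±1); Δm_l = -2 (E1 requires Δm_l = 0, ±1)
(c) allowed
(d) forbidden — Δl = -3 (E1 requires Δl = ±1)
(e) forbidden — Δl = +6 (E1 requires Δl = ±1); Δm_l = +3 (E1 requires Δm_l = 0, ±1)
(f) forbidden — Δl = +2 (E1 requires Δl = ±1)
Total allowed: 1 of 6.

1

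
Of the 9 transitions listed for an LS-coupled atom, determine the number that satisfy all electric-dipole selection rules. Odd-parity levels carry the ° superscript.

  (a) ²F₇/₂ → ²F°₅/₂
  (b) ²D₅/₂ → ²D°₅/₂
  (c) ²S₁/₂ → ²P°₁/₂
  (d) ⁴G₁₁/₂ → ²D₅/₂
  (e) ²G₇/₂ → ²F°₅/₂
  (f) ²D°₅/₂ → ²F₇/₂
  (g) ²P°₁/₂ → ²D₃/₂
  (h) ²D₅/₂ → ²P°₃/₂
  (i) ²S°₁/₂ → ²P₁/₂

(a) allowed
(b) allowed
(c) allowed
(d) forbidden (parity, ΔS, ΔL, ΔJ fail)
(e) allowed
(f) allowed
(g) allowed
(h) allowed
(i) allowed
Total allowed: 8 of 9.

8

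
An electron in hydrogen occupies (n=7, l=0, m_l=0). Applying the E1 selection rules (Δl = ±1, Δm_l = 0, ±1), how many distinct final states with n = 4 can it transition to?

E1 requires Δl = ±1, so l_f ∈ {-1, 1}; with 0 ≤ l_f ≤ n_f−1 = 3, the allowed l_f values are {1}.
For l_f = 1: m_f ∈ {m_i−1, m_i, m_i+1} ∩ [−1, 1] = {-1, 0, 1} → 3 states.
Total: 3.

3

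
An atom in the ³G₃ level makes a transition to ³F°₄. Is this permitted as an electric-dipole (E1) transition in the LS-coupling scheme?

allowed

Parity must change: even → odd — passes.
ΔS = 0: S: 1 → 1 — passes.
ΔL = 0, ±1 (not L=0↔0): L: 4 → 3, ΔL = -1 — passes.
ΔJ = 0, ±1 (not J=0↔0): J: 3 → 4, ΔJ = +1 — passes.
All four E1 rules are satisfied.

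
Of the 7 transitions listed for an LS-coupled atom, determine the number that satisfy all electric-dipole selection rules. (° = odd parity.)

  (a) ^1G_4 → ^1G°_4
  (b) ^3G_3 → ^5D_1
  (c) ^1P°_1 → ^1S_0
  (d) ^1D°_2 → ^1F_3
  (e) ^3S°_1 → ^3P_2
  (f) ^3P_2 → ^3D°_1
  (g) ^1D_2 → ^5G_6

(a) allowed
(b) forbidden (parity, ΔS, ΔL, ΔJ fail)
(c) allowed
(d) allowed
(e) allowed
(f) allowed
(g) forbidden (parity, ΔS, ΔL, ΔJ fail)
Total allowed: 5 of 7.

5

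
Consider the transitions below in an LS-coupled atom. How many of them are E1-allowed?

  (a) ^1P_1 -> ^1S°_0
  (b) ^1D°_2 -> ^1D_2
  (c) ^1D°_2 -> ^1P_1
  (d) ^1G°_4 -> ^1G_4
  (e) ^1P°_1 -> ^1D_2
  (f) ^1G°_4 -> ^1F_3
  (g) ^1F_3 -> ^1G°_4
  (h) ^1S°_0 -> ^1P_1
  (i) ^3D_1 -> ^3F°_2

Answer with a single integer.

9

(a) allowed
(b) allowed
(c) allowed
(d) allowed
(e) allowed
(f) allowed
(g) allowed
(h) allowed
(i) allowed
Total allowed: 9 of 9.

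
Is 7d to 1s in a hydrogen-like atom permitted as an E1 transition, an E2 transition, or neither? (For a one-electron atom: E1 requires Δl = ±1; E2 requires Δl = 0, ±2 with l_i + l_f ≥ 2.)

E2

Δl = 0 − 2 = -2; l_i + l_f = 2.
E1 (Δl = ±1): not satisfied.
E2 (Δl = 0,±2, l_i+l_f ≥ 2): satisfied.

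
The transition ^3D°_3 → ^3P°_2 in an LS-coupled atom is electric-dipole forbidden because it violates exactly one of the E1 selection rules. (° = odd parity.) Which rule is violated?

parity

Reading off the term symbols: S 1→1, L 2→1, J 3→2, parity odd→odd.
Parity must change: odd → odd — fails.
ΔS = 0: S: 1 → 1 — ok.
ΔL = 0, ±1 (not L=0↔0): L: 2 → 1, ΔL = -1 — ok.
ΔJ = 0, ±1 (not J=0↔0): J: 3 → 2, ΔJ = -1 — ok.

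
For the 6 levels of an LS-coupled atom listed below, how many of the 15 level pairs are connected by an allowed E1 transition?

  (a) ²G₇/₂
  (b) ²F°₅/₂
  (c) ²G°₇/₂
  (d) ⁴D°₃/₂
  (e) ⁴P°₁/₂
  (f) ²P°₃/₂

(a)–(b): allowed.
(a)–(c): allowed.
(a)–(d): forbidden (ΔS, ΔL, ΔJ).
(a)–(e): forbidden (ΔS, ΔL, ΔJ).
(a)–(f): forbidden (ΔL, ΔJ).
(b)–(c): forbidden (parity).
(b)–(d): forbidden (parity, ΔS).
(b)–(e): forbidden (parity, ΔS, ΔL, ΔJ).
(b)–(f): forbidden (parity, ΔL).
(c)–(d): forbidden (parity, ΔS, ΔL, ΔJ).
(c)–(e): forbidden (parity, ΔS, ΔL, ΔJ).
(c)–(f): forbidden (parity, ΔL, ΔJ).
(d)–(e): forbidden (parity).
(d)–(f): forbidden (parity, ΔS).
(e)–(f): forbidden (parity, ΔS).
Allowed pairs: 2 of 15.

2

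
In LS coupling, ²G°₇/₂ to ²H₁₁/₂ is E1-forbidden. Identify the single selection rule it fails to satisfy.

the ΔJ = 0, ±1 rule

Initial level: S=1/2, L=4, J=7/2, parity odd. Final level: S=1/2, L=5, J=11/2, parity even.
Parity must change: odd → even — ✓.
ΔS = 0: S: 1/2 → 1/2 — ✓.
ΔL = 0, ±1 (not L=0↔0): L: 4 → 5, ΔL = +1 — ✓.
ΔJ = 0, ±1 (not J=0↔0): J: 7/2 → 11/2, ΔJ = +2 — ✗.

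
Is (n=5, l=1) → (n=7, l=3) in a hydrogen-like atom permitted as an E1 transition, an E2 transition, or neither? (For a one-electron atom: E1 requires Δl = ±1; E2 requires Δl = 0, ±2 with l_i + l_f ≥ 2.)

E2

Δl = 3 − 1 = +2; l_i + l_f = 4.
E1 (Δl = ±1): not satisfied.
E2 (Δl = 0,±2, l_i+l_f ≥ 2): satisfied.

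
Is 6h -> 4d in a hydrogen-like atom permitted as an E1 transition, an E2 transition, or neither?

neither

Δl = 2 − 5 = -3; l_i + l_f = 7.
E1 (Δl = ±1): not satisfied.
E2 (Δl = 0,±2, l_i+l_f ≥ 2): not satisfied.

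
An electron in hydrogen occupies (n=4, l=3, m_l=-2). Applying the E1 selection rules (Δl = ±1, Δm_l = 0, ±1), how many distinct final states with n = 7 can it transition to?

E1 requires Δl = ±1, so l_f ∈ {2, 4}; with 0 ≤ l_f ≤ n_f−1 = 6, the allowed l_f values are {2, 4}.
For l_f = 2: m_f ∈ {m_i−1, m_i, m_i+1} ∩ [−2, 2] = {-2, -1} → 2 states.
For l_f = 4: m_f ∈ {m_i−1, m_i, m_i+1} ∩ [−4, 4] = {-3, -2, -1} → 3 states.
Total: 5.

5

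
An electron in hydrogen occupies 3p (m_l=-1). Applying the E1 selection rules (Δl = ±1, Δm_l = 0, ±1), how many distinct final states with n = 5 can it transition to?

E1 requires Δl = ±1, so l_f ∈ {0, 2}; with 0 ≤ l_f ≤ n_f−1 = 4, the allowed l_f values are {0, 2}.
For l_f = 0: m_f ∈ {m_i−1, m_i, m_i+1} ∩ [−0, 0] = {0} → 1 state.
For l_f = 2: m_f ∈ {m_i−1, m_i, m_i+1} ∩ [−2, 2] = {-2, -1, 0} → 3 states.
Total: 4.

4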